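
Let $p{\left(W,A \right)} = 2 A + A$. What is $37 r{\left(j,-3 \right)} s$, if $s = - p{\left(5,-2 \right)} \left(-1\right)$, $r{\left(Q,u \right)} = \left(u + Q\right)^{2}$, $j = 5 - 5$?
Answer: $-1998$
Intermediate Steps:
$j = 0$
$r{\left(Q,u \right)} = \left(Q + u\right)^{2}$
$p{\left(W,A \right)} = 3 A$
$s = -6$ ($s = - 3 \left(-2\right) \left(-1\right) = - \left(-6\right) \left(-1\right) = \left(-1\right) 6 = -6$)
$37 r{\left(j,-3 \right)} s = 37 \left(0 - 3\right)^{2} \left(-6\right) = 37 \left(-3\right)^{2} \left(-6\right) = 37 \cdot 9 \left(-6\right) = 333 \left(-6\right) = -1998$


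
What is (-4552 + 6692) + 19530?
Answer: 21670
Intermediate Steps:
(-4552 + 6692) + 19530 = 2140 + 19530 = 21670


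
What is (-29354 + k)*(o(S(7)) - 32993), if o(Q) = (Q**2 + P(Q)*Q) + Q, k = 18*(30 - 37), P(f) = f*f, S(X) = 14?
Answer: 885549720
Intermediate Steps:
P(f) = f**2
k = -126 (k = 18*(-7) = -126)
o(Q) = Q + Q**2 + Q**3 (o(Q) = (Q**2 + Q**2*Q) + Q = (Q**2 + Q**3) + Q = Q + Q**2 + Q**3)
(-29354 + k)*(o(S(7)) - 32993) = (-29354 - 126)*(14*(1 + 14 + 14**2) - 32993) = -29480*(14*(1 + 14 + 196) - 32993) = -29480*(14*211 - 32993) = -29480*(2954 - 32993) = -29480*(-30039) = 885549720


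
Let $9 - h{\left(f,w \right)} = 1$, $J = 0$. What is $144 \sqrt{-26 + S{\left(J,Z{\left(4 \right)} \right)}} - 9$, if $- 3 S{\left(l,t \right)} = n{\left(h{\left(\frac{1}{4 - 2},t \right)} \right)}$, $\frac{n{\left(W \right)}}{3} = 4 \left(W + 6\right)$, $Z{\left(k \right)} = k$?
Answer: $-9 + 144 i \sqrt{82} \approx -9.0 + 1304.0 i$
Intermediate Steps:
$h{\left(f,w \right)} = 8$ ($h{\left(f,w \right)} = 9 - 1 = 8$)
$n{\left(W \right)} = 72 + 12 W$ ($n{\left(W \right)} = 3 \cdot 4 \left(W + 6\right) = 3 \cdot 4 \left(6 + W\right) = 3 \left(24 + 4 W\right) = 72 + 12 W$)
$S{\left(l,t \right)} = -56$ ($S{\left(l,t \right)} = - \frac{72 + 12 \cdot 8}{3} = - \frac{72 + 96}{3} = \left(- \frac{1}{3}\right) 168 = -56$)
$144 \sqrt{-26 + S{\left(J,Z{\left(4 \right)} \right)}} - 9 = 144 \sqrt{-26 - 56} - 9 = 144 \sqrt{-82} - 9 = 144 i \sqrt{82} - 9 = -9 + 144 i \sqrt{82}$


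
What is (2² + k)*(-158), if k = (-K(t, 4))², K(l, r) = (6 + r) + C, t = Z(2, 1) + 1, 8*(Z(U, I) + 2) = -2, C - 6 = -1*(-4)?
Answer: -63832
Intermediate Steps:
C = 10 (C = 6 - 1*(-4) = 6 + 4 = 10)
Z(U, I) = -9/4 (Z(U, I) = -2 + (⅛)*(-2) = -2 - ¼ = -9/4)
t = -5/4 (t = -9/4 + 1 = -5/4 ≈ -1.2500)
K(l, r) = 16 + r (K(l, r) = (6 + r) + 10 = 16 + r)
k = 400 (k = (-(16 + 4))² = (-1*20)² = (-20)² = 400)
(2² + k)*(-158) = (2² + 400)*(-158) = (4 + 400)*(-158) = 404*(-158) = -63832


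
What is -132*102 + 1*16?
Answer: -13448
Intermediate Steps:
-132*102 + 1*16 = -13464 + 16 = -13448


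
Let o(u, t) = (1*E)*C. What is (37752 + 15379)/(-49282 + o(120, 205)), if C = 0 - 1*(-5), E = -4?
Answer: -53131/49302 ≈ -1.0777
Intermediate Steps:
C = 5 (C = 0 + 5 = 5)
o(u, t) = -20 (o(u, t) = (1*(-4))*5 = -4*5 = -20)
(37752 + 15379)/(-49282 + o(120, 205)) = (37752 + 15379)/(-49282 - 20) = 53131/(-49302) = 53131*(-1/49302) = -53131/49302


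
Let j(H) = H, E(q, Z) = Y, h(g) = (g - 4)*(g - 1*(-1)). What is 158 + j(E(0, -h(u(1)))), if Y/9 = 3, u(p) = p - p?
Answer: 185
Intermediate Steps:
u(p) = 0
h(g) = (1 + g)*(-4 + g) (h(g) = (-4 + g)*(g + 1) = (-4 + g)*(1 + g) = (1 + g)*(-4 + g))
Y = 27 (Y = 9*3 = 27)
E(q, Z) = 27
158 + j(E(0, -h(u(1)))) = 158 + 27 = 185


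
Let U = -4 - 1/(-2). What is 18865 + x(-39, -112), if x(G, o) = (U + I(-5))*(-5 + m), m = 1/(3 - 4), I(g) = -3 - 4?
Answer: 18928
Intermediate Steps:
U = -7/2 (U = -4 - 1*(-1/2) = -4 + 1/2 = -7/2 ≈ -3.5000)
I(g) = -7
m = -1 (m = 1/(-1) = -1)
x(G, o) = 63 (x(G, o) = (-7/2 - 7)*(-5 - 1) = -21/2*(-6) = 63)
18865 + x(-39, -112) = 18865 + 63 = 18928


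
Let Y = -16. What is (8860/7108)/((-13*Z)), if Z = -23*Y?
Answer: -2215/8501168 ≈ -0.00026055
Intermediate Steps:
Z = 368 (Z = -23*(-16) = 368)
(8860/7108)/((-13*Z)) = (8860/7108)/((-13*368)) = (8860*(1/7108))/(-4784) = (2215/1777)*(-1/4784) = -2215/8501168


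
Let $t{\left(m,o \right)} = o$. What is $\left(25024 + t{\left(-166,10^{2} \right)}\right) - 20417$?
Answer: $4707$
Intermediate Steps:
$\left(25024 + t{\left(-166,10^{2} \right)}\right) - 20417 = \left(25024 + 10^{2}\right) - 20417 = \left(25024 + 100\right) - 20417 = 25124 - 20417 = 4707$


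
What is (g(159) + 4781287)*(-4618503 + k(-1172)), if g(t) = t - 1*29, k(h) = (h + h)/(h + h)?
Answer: -22082983977334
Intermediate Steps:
k(h) = 1 (k(h) = (2*h)/((2*h)) = (2*h)*(1/(2*h)) = 1)
g(t) = -29 + t (g(t) = t - 29 = -29 + t)
(g(159) + 4781287)*(-4618503 + k(-1172)) = ((-29 + 159) + 4781287)*(-4618503 + 1) = (130 + 4781287)*(-4618502) = 4781417*(-4618502) = -22082983977334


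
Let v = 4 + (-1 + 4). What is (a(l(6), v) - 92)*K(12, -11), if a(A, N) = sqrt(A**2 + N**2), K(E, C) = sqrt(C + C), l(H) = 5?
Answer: I*sqrt(22)*(-92 + sqrt(74)) ≈ -391.17*I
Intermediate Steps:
v = 7 (v = 4 + 3 = 7)
K(E, C) = sqrt(2)*sqrt(C) (K(E, C) = sqrt(2*C) = sqrt(2)*sqrt(C))
(a(l(6), v) - 92)*K(12, -11) = (sqrt(5**2 + 7**2) - 92)*(sqrt(2)*sqrt(-11)) = (sqrt(25 + 49) - 92)*(sqrt(2)*(I*sqrt(11))) = (sqrt(74) - 92)*(I*sqrt(22)) = (-92 + sqrt(74))*(I*sqrt(22)) = I*sqrt(22)*(-92 + sqrt(74))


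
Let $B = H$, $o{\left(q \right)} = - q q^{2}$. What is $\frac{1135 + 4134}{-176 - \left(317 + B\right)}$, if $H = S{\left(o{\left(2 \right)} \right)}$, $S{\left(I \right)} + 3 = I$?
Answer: $- \frac{5269}{482} \approx -10.932$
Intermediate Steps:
$o{\left(q \right)} = - q^{3}$
$S{\left(I \right)} = -3 + I$
$H = -11$ ($H = -3 - 2^{3} = -3 - 8 = -11$)
$B = -11$
$\frac{1135 + 4134}{-176 - \left(317 + B\right)} = \frac{1135 + 4134}{-176 + \left(\left(368 - -11\right) - 685\right)} = \frac{5269}{-176 + \left(\left(368 + 11\right) - 685\right)} = \frac{5269}{-176 + \left(379 - 685\right)} = \frac{5269}{-176 - 306} = \frac{5269}{-482} = 5269 \left(- \frac{1}{482}\right) = - \frac{5269}{482}$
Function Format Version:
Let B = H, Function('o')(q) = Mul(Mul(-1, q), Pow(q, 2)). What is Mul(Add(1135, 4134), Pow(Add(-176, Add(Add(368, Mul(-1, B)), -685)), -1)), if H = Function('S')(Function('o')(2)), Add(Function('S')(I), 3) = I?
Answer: Rational(-5269, 482) ≈ -10.932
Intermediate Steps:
Function('o')(q) = Mul(-1, Pow(q, 3))
Function('S')(I) = Add(-3, I)
H = -11 (H = Add(-3, Mul(-1, Pow(2, 3))) = Add(-3, Mul(-1, 8)) = Add(-3, -8) = -11)
B = -11
Mul(Add(1135, 4134), Pow(Add(-176, Add(Add(368, Mul(-1, B)), -685)), -1)) = Mul(Add(1135, 4134), Pow(Add(-176, Add(Add(368, Mul(-1, -11)), -685)), -1)) = Mul(5269, Pow(Add(-176, Add(Add(368, 11), -685)), -1)) = Mul(5269, Pow(Add(-176, Add(379, -685)), -1)) = Mul(5269, Pow(Add(-176, -306), -1)) = Mul(5269, Pow(-482, -1)) = Mul(5269, Rational(-1, 482)) = Rational(-5269, 482)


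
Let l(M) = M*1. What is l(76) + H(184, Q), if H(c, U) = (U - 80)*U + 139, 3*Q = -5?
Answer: 3160/9 ≈ 351.11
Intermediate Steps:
Q = -5/3 (Q = (1/3)*(-5) = -5/3 ≈ -1.6667)
l(M) = M
H(c, U) = 139 + U*(-80 + U) (H(c, U) = (-80 + U)*U + 139 = U*(-80 + U) + 139 = 139 + U*(-80 + U))
l(76) + H(184, Q) = 76 + (139 + (-5/3)**2 - 80*(-5/3)) = 76 + (139 + 25/9 + 400/3) = 76 + 2476/9 = 3160/9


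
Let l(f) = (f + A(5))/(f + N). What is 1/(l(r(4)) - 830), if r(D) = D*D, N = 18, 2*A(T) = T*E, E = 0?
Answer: -17/14102 ≈ -0.0012055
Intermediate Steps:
A(T) = 0 (A(T) = (T*0)/2 = (1/2)*0 = 0)
r(D) = D**2
l(f) = f/(18 + f) (l(f) = (f + 0)/(f + 18) = f/(18 + f))
1/(l(r(4)) - 830) = 1/(4**2/(18 + 4**2) - 830) = 1/(16/(18 + 16) - 830) = 1/(16/34 - 830) = 1/(16*(1/34) - 830) = 1/(8/17 - 830) = 1/(-14102/17) = -17/14102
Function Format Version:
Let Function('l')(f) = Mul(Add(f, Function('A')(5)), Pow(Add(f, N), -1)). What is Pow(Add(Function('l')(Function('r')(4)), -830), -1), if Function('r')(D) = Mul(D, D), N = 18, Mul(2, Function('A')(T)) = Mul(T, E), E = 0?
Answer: Rational(-17, 14102) ≈ -0.0012055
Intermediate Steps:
Function('A')(T) = 0 (Function('A')(T) = Mul(Rational(1, 2), Mul(T, 0)) = Mul(Rational(1, 2), 0) = 0)
Function('r')(D) = Pow(D, 2)
Function('l')(f) = Mul(f, Pow(Add(18, f), -1)) (Function('l')(f) = Mul(Add(f, 0), Pow(Add(f, 18), -1)) = Mul(f, Pow(Add(18, f), -1)))
Pow(Add(Function('l')(Function('r')(4)), -830), -1) = Pow(Add(Mul(Pow(4, 2), Pow(Add(18, Pow(4, 2)), -1)), -830), -1) = Pow(Add(Mul(16, Pow(Add(18, 16), -1)), -830), -1) = Pow(Add(Mul(16, Pow(34, -1)), -830), -1) = Pow(Add(Mul(16, Rational(1, 34)), -830), -1) = Pow(Add(Rational(8, 17), -830), -1) = Pow(Rational(-14102, 17), -1) = Rational(-17, 14102)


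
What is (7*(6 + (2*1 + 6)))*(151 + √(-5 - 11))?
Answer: 14798 + 392*I ≈ 14798.0 + 392.0*I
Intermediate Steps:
(7*(6 + (2*1 + 6)))*(151 + √(-5 - 11)) = (7*(6 + (2 + 6)))*(151 + √(-16)) = (7*(6 + 8))*(151 + 4*I) = (7*14)*(151 + 4*I) = 98*(151 + 4*I) = 14798 + 392*I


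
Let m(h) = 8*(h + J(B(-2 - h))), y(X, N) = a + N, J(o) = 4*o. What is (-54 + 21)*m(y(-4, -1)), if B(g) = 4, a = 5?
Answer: -5280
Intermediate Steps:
y(X, N) = 5 + N
m(h) = 128 + 8*h (m(h) = 8*(h + 4*4) = 8*(h + 16) = 8*(16 + h) = 128 + 8*h)
(-54 + 21)*m(y(-4, -1)) = (-54 + 21)*(128 + 8*(5 - 1)) = -33*(128 + 8*4) = -33*(128 + 32) = -33*160 = -5280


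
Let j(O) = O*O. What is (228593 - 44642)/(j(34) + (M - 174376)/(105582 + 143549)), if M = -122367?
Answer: 45827896581/287698693 ≈ 159.29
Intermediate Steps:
j(O) = O**2
(228593 - 44642)/(j(34) + (M - 174376)/(105582 + 143549)) = (228593 - 44642)/(34**2 + (-122367 - 174376)/(105582 + 143549)) = 183951/(1156 - 296743/249131) = 183951/(287698693/249131) = 183951*(249131/287698693) = 45827896581/287698693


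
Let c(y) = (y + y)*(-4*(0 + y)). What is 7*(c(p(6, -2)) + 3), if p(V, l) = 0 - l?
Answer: -203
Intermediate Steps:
p(V, l) = -l
c(y) = -8*y**2 (c(y) = (2*y)*(-4*y) = -8*y**2)
7*(c(p(6, -2)) + 3) = 7*(-8*(-1*(-2))**2 + 3) = 7*(-8*2**2 + 3) = 7*(-8*4 + 3) = 7*(-32 + 3) = 7*(-29) = -203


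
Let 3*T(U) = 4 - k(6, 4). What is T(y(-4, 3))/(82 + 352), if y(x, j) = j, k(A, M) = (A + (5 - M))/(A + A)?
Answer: 41/15624 ≈ 0.0026242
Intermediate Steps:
k(A, M) = (5 + A - M)/(2*A) (k(A, M) = (5 + A - M)/((2*A)) = (5 + A - M)*(1/(2*A)) = (5 + A - M)/(2*A))
T(U) = 41/36 (T(U) = (4 - (5 + 6 - 1*4)/(2*6))/3 = (4 - (5 + 6 - 4)/(2*6))/3 = (4 - 7/(2*6))/3 = (4 - 1*7/12)/3 = (4 - 7/12)/3 = (⅓)*(41/12) = 41/36)
T(y(-4, 3))/(82 + 352) = 41/(36*(82 + 352)) = (41/36)/434 = (41/36)*(1/434) = 41/15624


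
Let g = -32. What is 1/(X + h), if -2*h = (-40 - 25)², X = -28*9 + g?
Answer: -2/4793 ≈ -0.00041728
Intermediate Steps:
X = -284 (X = -28*9 - 32 = -7*36 - 32 = -252 - 32 = -284)
h = -4225/2 (h = -(-40 - 25)²/2 = -½*(-65)² = -½*4225 = -4225/2 ≈ -2112.5)
1/(X + h) = 1/(-284 - 4225/2) = 1/(-4793/2) = -2/4793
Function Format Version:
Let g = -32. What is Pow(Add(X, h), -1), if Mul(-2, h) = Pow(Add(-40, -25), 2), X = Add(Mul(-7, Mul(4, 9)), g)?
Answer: Rational(-2, 4793) ≈ -0.00041728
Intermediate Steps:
X = -284 (X = Add(Mul(-7, Mul(4, 9)), -32) = Add(Mul(-7, 36), -32) = Add(-252, -32) = -284)
h = Rational(-4225, 2) (h = Mul(Rational(-1, 2), Pow(Add(-40, -25), 2)) = Mul(Rational(-1, 2), Pow(-65, 2)) = Mul(Rational(-1, 2), 4225) = Rational(-4225, 2) ≈ -2112.5)
Pow(Add(X, h), -1) = Pow(Add(-284, Rational(-4225, 2)), -1) = Pow(Rational(-4793, 2), -1) = Rational(-2, 4793)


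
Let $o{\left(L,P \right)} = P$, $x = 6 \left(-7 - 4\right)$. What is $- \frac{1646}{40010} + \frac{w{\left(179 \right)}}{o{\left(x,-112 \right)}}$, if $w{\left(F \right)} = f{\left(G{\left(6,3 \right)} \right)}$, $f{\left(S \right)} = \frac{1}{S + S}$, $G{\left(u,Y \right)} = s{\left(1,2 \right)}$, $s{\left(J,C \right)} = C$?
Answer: $- \frac{388709}{8962240} \approx -0.043372$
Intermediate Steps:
$G{\left(u,Y \right)} = 2$
$f{\left(S \right)} = \frac{1}{2 S}$
$x = -66$ ($x = 6 \left(-11\right) = -66$)
$w{\left(F \right)} = \frac{1}{4}$ ($w{\left(F \right)} = \frac{1}{2 \cdot 2} = \frac{1}{2} \cdot \frac{1}{2} = \frac{1}{4}$)
$- \frac{1646}{40010} + \frac{w{\left(179 \right)}}{o{\left(x,-112 \right)}} = - \frac{1646}{40010} + \frac{1}{4 \left(-112\right)} = \left(-1646\right) \frac{1}{40010} + \frac{1}{4} \left(- \frac{1}{112}\right) = - \frac{823}{20005} - \frac{1}{448} = - \frac{388709}{8962240}$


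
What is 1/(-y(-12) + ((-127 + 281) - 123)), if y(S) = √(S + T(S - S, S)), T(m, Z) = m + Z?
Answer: 31/985 + 2*I*√6/985 ≈ 0.031472 + 0.0049736*I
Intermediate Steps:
T(m, Z) = Z + m
y(S) = √2*√S (y(S) = √(S + (S + (S - S))) = √(S + (S + 0)) = √(S + S) = √(2*S) = √2*√S)
1/(-y(-12) + ((-127 + 281) - 123)) = 1/(-√2*√(-12) + ((-127 + 281) - 123)) = 1/(-√2*2*I*√3 + (154 - 123)) = 1/(-2*I*√6 + 31) = 1/(31 - 2*I*√6)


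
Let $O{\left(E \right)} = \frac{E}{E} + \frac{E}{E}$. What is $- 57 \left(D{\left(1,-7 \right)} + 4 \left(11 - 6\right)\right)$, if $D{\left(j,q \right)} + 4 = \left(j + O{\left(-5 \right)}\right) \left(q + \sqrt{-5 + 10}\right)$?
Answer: $285 - 171 \sqrt{5} \approx -97.368$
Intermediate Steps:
$O{\left(E \right)} = 2$ ($O{\left(E \right)} = 1 + 1 = 2$)
$D{\left(j,q \right)} = -4 + \left(2 + j\right) \left(q + \sqrt{5}\right)$ ($D{\left(j,q \right)} = -4 + \left(j + 2\right) \left(q + \sqrt{-5 + 10}\right) = -4 + \left(2 + j\right) \left(q + \sqrt{5}\right)$)
$- 57 \left(D{\left(1,-7 \right)} + 4 \left(11 - 6\right)\right) = - 57 \left(\left(-4 + 2 \left(-7\right) + 2 \sqrt{5} + 1 \left(-7\right) + 1 \sqrt{5}\right) + 4 \left(11 - 6\right)\right) = - 57 \left(\left(-4 - 14 + 2 \sqrt{5} - 7 + \sqrt{5}\right) + 4 \cdot 5\right) = - 57 \left(\left(-25 + 3 \sqrt{5}\right) + 20\right) = - 57 \left(-5 + 3 \sqrt{5}\right) = 285 - 171 \sqrt{5}$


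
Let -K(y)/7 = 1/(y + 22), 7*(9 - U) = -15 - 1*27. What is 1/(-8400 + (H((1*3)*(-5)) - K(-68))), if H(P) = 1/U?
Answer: -690/5796059 ≈ -0.00011905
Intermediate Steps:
U = 15 (U = 9 - (-15 - 1*27)/7 = 9 - (-15 - 27)/7 = 9 - ⅐*(-42) = 9 + 6 = 15)
K(y) = -7/(22 + y) (K(y) = -7/(y + 22) = -7/(22 + y))
H(P) = 1/15
1/(-8400 + (H((1*3)*(-5)) - K(-68))) = 1/(-8400 + (1/15 - (-7)/(22 - 68))) = 1/(-8400 + (1/15 - (-7)/(-46))) = 1/(-8400 + (1/15 - (-7)*(-1)/46)) = 1/(-8400 + (1/15 - 1*7/46)) = 1/(-8400 + (1/15 - 7/46)) = 1/(-8400 - 59/690) = 1/(-5796059/690) = -690/5796059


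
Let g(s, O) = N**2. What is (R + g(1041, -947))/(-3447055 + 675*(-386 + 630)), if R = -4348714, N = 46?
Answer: 4346598/3282355 ≈ 1.3242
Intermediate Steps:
g(s, O) = 2116 (g(s, O) = 46**2 = 2116)
(R + g(1041, -947))/(-3447055 + 675*(-386 + 630)) = (-4348714 + 2116)/(-3447055 + 675*(-386 + 630)) = -4346598/(-3447055 + 675*244) = -4346598/(-3447055 + 164700) = -4346598/(-3282355) = -4346598*(-1/3282355) = 4346598/3282355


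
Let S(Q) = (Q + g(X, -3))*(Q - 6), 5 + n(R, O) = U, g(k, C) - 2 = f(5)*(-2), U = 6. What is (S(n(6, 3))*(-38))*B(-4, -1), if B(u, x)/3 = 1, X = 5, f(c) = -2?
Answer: 3990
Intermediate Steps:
g(k, C) = 6 (g(k, C) = 2 - 2*(-2) = 2 + 4 = 6)
n(R, O) = 1 (n(R, O) = -5 + 6 = 1)
B(u, x) = 3 (B(u, x) = 3*1 = 3)
S(Q) = (-6 + Q)*(6 + Q) (S(Q) = (Q + 6)*(Q - 6) = (6 + Q)*(-6 + Q) = (-6 + Q)*(6 + Q))
(S(n(6, 3))*(-38))*B(-4, -1) = ((-36 + 1²)*(-38))*3 = ((-36 + 1)*(-38))*3 = -35*(-38)*3 = 1330*3 = 3990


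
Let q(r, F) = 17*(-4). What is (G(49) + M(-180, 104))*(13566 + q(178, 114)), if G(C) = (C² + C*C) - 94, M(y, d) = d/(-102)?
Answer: 190604464/3 ≈ 6.3535e+7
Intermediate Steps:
M(y, d) = -d/102 (M(y, d) = d*(-1/102) = -d/102)
q(r, F) = -68
G(C) = -94 + 2*C² (G(C) = (C² + C²) - 94 = 2*C² - 94 = -94 + 2*C²)
(G(49) + M(-180, 104))*(13566 + q(178, 114)) = ((-94 + 2*49²) - 1/102*104)*(13566 - 68) = ((-94 + 2*2401) - 52/51)*13498 = ((-94 + 4802) - 52/51)*13498 = (4708 - 52/51)*13498 = (240056/51)*13498 = 190604464/3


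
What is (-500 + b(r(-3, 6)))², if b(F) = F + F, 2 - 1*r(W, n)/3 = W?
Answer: 220900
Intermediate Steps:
r(W, n) = 6 - 3*W
b(F) = 2*F
(-500 + b(r(-3, 6)))² = (-500 + 2*(6 - 3*(-3)))² = (-500 + 2*(6 + 9))² = (-500 + 2*15)² = (-500 + 30)² = (-470)² = 220900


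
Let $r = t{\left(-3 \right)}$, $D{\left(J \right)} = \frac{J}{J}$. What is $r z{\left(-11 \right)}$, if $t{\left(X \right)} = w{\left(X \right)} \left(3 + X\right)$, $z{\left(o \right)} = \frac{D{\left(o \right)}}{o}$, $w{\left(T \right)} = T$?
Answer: $0$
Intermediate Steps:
$D{\left(J \right)} = 1$
$z{\left(o \right)} = \frac{1}{o}$ ($z{\left(o \right)} = 1 \frac{1}{o} = \frac{1}{o}$)
$t{\left(X \right)} = X \left(3 + X\right)$
$r = 0$ ($r = - 3 \left(3 - 3\right) = \left(-3\right) 0 = 0$)
$r z{\left(-11 \right)} = \frac{0}{-11} = 0 \left(- \frac{1}{11}\right) = 0$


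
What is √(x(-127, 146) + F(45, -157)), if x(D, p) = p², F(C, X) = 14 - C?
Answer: 3*√2365 ≈ 145.89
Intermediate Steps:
√(x(-127, 146) + F(45, -157)) = √(146² + (14 - 1*45)) = √(21316 + (14 - 45)) = √(21316 - 31) = √21285 = 3*√2365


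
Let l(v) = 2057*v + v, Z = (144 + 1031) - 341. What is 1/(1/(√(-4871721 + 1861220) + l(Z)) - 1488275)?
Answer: (-√3010501 + 1716372*I)/(-2554433538299*I + 1488275*√3010501) ≈ -6.7192e-7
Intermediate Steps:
Z = 834 (Z = 1175 - 341 = 834)
l(v) = 2058*v
1/(1/(√(-4871721 + 1861220) + l(Z)) - 1488275) = 1/(1/(√(-4871721 + 1861220) + 2058*834) - 1488275) = 1/(1/(√(-3010501) + 1716372) - 1488275) = 1/(1/(I*√3010501 + 1716372) - 1488275) = 1/(1/(1716372 + I*√3010501) - 1488275) = 1/(-1488275 + 1/(1716372 + I*√3010501))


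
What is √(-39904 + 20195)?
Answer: I*√19709 ≈ 140.39*I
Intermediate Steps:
√(-39904 + 20195) = √(-19709) = I*√19709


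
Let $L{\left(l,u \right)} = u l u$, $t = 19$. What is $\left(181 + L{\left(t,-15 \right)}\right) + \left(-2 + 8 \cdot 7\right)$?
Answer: $4510$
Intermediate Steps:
$L{\left(l,u \right)} = l u^{2}$ ($L{\left(l,u \right)} = l u u = l u^{2}$)
$\left(181 + L{\left(t,-15 \right)}\right) + \left(-2 + 8 \cdot 7\right) = \left(181 + 19 \left(-15\right)^{2}\right) + \left(-2 + 8 \cdot 7\right) = \left(181 + 19 \cdot 225\right) + \left(-2 + 56\right) = \left(181 + 4275\right) + 54 = 4456 + 54 = 4510$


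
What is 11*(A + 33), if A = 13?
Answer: 506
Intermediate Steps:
11*(A + 33) = 11*(13 + 33) = 11*46 = 506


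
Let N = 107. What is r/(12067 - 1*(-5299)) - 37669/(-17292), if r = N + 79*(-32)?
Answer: 306147961/150146436 ≈ 2.0390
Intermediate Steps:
r = -2421 (r = 107 + 79*(-32) = 107 - 2528 = -2421)
r/(12067 - 1*(-5299)) - 37669/(-17292) = -2421/(12067 - 1*(-5299)) - 37669/(-17292) = -2421/(12067 + 5299) - 37669*(-1/17292) = -2421/17366 + 37669/17292 = 306147961/150146436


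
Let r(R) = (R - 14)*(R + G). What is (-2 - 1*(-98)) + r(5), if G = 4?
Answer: 15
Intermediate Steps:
r(R) = (-14 + R)*(4 + R) (r(R) = (R - 14)*(R + 4) = (-14 + R)*(4 + R))
(-2 - 1*(-98)) + r(5) = (-2 - 1*(-98)) + (-56 + 5² - 10*5) = (-2 + 98) + (-56 + 25 - 50) = 96 - 81 = 15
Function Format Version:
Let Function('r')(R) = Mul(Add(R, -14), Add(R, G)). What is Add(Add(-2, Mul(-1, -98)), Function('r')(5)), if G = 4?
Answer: 15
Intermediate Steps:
Function('r')(R) = Mul(Add(-14, R), Add(4, R)) (Function('r')(R) = Mul(Add(R, -14), Add(R, 4)) = Mul(Add(-14, R), Add(4, R)))
Add(Add(-2, Mul(-1, -98)), Function('r')(5)) = Add(Add(-2, Mul(-1, -98)), Add(-56, Pow(5, 2), Mul(-10, 5))) = Add(Add(-2, 98), Add(-56, 25, -50)) = Add(96, -81) = 15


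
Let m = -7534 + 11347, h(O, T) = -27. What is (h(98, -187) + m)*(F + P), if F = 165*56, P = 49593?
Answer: 222741738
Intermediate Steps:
m = 3813
F = 9240
(h(98, -187) + m)*(F + P) = (-27 + 3813)*(9240 + 49593) = 3786*58833 = 222741738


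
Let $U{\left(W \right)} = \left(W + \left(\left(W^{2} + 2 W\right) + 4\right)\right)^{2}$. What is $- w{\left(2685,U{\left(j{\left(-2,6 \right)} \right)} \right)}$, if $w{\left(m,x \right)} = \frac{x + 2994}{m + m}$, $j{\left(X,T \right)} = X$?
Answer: $- \frac{1499}{2685} \approx -0.55829$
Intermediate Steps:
$U{\left(W \right)} = \left(4 + W^{2} + 3 W\right)^{2}$ ($U{\left(W \right)} = \left(W + \left(4 + W^{2} + 2 W\right)\right)^{2} = \left(4 + W^{2} + 3 W\right)^{2}$)
$w{\left(m,x \right)} = \frac{2994 + x}{2 m}$
$- w{\left(2685,U{\left(j{\left(-2,6 \right)} \right)} \right)} = - \frac{2994 + \left(4 + \left(-2\right)^{2} + 3 \left(-2\right)\right)^{2}}{2 \cdot 2685} = - \frac{2994 + \left(4 + 4 - 6\right)^{2}}{2 \cdot 2685} = - \frac{2994 + 2^{2}}{2 \cdot 2685} = - \frac{2994 + 4}{2 \cdot 2685} = - \frac{2998}{2 \cdot 2685} = \left(-1\right) \frac{1499}{2685} = - \frac{1499}{2685}$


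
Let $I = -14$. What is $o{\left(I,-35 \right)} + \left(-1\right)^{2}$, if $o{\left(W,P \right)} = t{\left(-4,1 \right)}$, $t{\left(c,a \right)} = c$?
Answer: $-3$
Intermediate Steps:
$o{\left(W,P \right)} = -4$
$o{\left(I,-35 \right)} + \left(-1\right)^{2} = -4 + \left(-1\right)^{2} = -4 + 1 = -3$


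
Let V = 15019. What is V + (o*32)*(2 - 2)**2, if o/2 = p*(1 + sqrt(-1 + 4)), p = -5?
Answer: 15019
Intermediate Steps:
o = -10 - 10*sqrt(3) (o = 2*(-5*(1 + sqrt(-1 + 4))) = 2*(-5*(1 + sqrt(3))) = 2*(-5 - 5*sqrt(3)) = -10 - 10*sqrt(3) ≈ -27.320)
V + (o*32)*(2 - 2)**2 = 15019 + ((-10 - 10*sqrt(3))*32)*(2 - 2)**2 = 15019 + (-320 - 320*sqrt(3))*0**2 = 15019 + (-320 - 320*sqrt(3))*0 = 15019 + 0 = 15019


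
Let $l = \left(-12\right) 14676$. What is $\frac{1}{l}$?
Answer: $- \frac{1}{176112} \approx -5.6782 \cdot 10^{-6}$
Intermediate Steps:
$l = -176112$
$\frac{1}{l} = \frac{1}{-176112} = - \frac{1}{176112}$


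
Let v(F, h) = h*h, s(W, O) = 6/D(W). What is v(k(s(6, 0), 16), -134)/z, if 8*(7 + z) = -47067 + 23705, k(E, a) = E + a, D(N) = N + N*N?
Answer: -71824/11709 ≈ -6.1341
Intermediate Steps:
D(N) = N + N²
s(W, O) = 6/(W*(1 + W)) (s(W, O) = 6/((W*(1 + W))) = 6*(1/(W*(1 + W))) = 6/(W*(1 + W)))
z = -11709/4 (z = -7 + (-47067 + 23705)/8 = -7 + (⅛)*(-23362) = -7 - 11681/4 = -11709/4 ≈ -2927.3)
v(F, h) = h²
v(k(s(6, 0), 16), -134)/z = (-134)²/(-11709/4) = 17956*(-4/11709) = -71824/11709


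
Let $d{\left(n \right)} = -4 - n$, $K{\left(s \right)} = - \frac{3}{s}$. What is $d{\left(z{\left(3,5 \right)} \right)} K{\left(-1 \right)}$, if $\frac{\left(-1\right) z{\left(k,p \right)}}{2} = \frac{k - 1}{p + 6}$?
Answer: $- \frac{120}{11} \approx -10.909$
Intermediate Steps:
$z{\left(k,p \right)} = - \frac{2 \left(-1 + k\right)}{6 + p}$ ($z{\left(k,p \right)} = - 2 \frac{k - 1}{p + 6} = - 2 \frac{-1 + k}{6 + p} = - \frac{2 \left(-1 + k\right)}{6 + p}$)
$d{\left(z{\left(3,5 \right)} \right)} K{\left(-1 \right)} = \left(-4 - \frac{2 \left(1 - 3\right)}{6 + 5}\right) \left(- \frac{3}{-1}\right) = \left(-4 - \frac{2 \left(1 - 3\right)}{11}\right) \left(\left(-3\right) \left(-1\right)\right) = \left(-4 - 2 \cdot \frac{1}{11} \left(-2\right)\right) 3 = \left(-4 - - \frac{4}{11}\right) 3 = \left(-4 + \frac{4}{11}\right) 3 = \left(- \frac{40}{11}\right) 3 = - \frac{120}{11}$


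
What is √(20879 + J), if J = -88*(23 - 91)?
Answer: √26863 ≈ 163.90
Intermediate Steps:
J = 5984 (J = -88*(-68) = 5984)
√(20879 + J) = √(20879 + 5984) = √26863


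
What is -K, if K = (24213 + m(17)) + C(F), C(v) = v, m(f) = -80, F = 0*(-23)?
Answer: -24133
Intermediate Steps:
F = 0
K = 24133 (K = (24213 - 80) + 0 = 24133 + 0 = 24133)
-K = -1*24133 = -24133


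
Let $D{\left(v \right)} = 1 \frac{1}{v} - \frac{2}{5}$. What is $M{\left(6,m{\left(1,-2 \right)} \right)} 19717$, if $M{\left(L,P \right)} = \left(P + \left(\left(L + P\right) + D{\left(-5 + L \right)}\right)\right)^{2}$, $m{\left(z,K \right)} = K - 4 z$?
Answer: $\frac{14373693}{25} \approx 5.7495 \cdot 10^{5}$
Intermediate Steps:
$D{\left(v \right)} = - \frac{2}{5} + \frac{1}{v}$ ($D{\left(v \right)} = \frac{1}{v} - \frac{2}{5} = - \frac{2}{5} + \frac{1}{v}$)
$M{\left(L,P \right)} = \left(- \frac{2}{5} + L + \frac{1}{-5 + L} + 2 P\right)^{2}$ ($M{\left(L,P \right)} = \left(P - \left(\frac{2}{5} - L - P - \frac{1}{-5 + L}\right)\right)^{2} = \left(P + \left(- \frac{2}{5} + L + P + \frac{1}{-5 + L}\right)\right)^{2} = \left(- \frac{2}{5} + L + \frac{1}{-5 + L} + 2 P\right)^{2}$)
$M{\left(6,m{\left(1,-2 \right)} \right)} 19717 = \frac{\left(5 + \left(-5 + 6\right) \left(-2 + 5 \cdot 6 + 10 \left(-2 - 4\right)\right)\right)^{2}}{25 \left(-5 + 6\right)^{2}} \cdot 19717 = \frac{\left(5 + 1 \left(-2 + 30 + 10 \left(-2 - 4\right)\right)\right)^{2}}{25 \cdot 1} \cdot 19717 = \frac{1}{25} \cdot 1 \left(5 + 1 \left(-2 + 30 + 10 \left(-6\right)\right)\right)^{2} \cdot 19717 = \frac{1}{25} \cdot 1 \left(5 + 1 \left(-2 + 30 - 60\right)\right)^{2} \cdot 19717 = \frac{1}{25} \cdot 1 \left(5 + 1 \left(-32\right)\right)^{2} \cdot 19717 = \frac{1}{25} \cdot 1 \left(5 - 32\right)^{2} \cdot 19717 = \frac{1}{25} \cdot 1 \left(-27\right)^{2} \cdot 19717 = \frac{1}{25} \cdot 1 \cdot 729 \cdot 19717 = \frac{729}{25} \cdot 19717 = \frac{14373693}{25}$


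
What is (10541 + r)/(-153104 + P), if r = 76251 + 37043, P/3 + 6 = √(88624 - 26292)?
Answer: -9480931435/11722892948 - 371505*√15583/11722892948 ≈ -0.81271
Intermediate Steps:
P = -18 + 6*√15583 (P = -18 + 3*√(88624 - 26292) = -18 + 3*√62332 = -18 + 3*(2*√15583) = -18 + 6*√15583 ≈ 730.99)
r = 113294
(10541 + r)/(-153104 + P) = (10541 + 113294)/(-153104 + (-18 + 6*√15583)) = 123835/(-153122 + 6*√15583)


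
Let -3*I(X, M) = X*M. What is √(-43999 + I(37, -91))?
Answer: I*√385890/3 ≈ 207.07*I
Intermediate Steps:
I(X, M) = -M*X/3 (I(X, M) = -X*M/3 = -M*X/3)
√(-43999 + I(37, -91)) = √(-43999 - ⅓*(-91)*37) = √(-43999 + 3367/3) = √(-128630/3) = I*√385890/3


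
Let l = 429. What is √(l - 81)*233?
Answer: 466*√87 ≈ 4346.6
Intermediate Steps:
√(l - 81)*233 = √(429 - 81)*233 = √348*233 = (2*√87)*233 = 466*√87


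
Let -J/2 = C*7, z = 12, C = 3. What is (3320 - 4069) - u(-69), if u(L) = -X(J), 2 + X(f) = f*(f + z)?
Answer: 509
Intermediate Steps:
J = -42 (J = -6*7 = -2*21 = -42)
X(f) = -2 + f*(12 + f) (X(f) = -2 + f*(f + 12) = -2 + f*(12 + f))
u(L) = -1258 (u(L) = -(-2 + (-42)² + 12*(-42)) = -(-2 + 1764 - 504) = -1*1258 = -1258)
(3320 - 4069) - u(-69) = (3320 - 4069) - 1*(-1258) = -749 + 1258 = 509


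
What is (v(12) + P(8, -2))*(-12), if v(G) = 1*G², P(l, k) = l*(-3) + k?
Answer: -1416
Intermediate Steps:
P(l, k) = k - 3*l (P(l, k) = -3*l + k = k - 3*l)
v(G) = G²
(v(12) + P(8, -2))*(-12) = (12² + (-2 - 3*8))*(-12) = (144 + (-2 - 24))*(-12) = (144 - 26)*(-12) = 118*(-12) = -1416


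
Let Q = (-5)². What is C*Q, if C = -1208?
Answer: -30200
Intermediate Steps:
Q = 25
C*Q = -1208*25 = -30200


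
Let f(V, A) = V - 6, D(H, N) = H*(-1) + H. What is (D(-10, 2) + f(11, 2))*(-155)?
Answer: -775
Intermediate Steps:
D(H, N) = 0 (D(H, N) = -H + H = 0)
f(V, A) = -6 + V
(D(-10, 2) + f(11, 2))*(-155) = (0 + (-6 + 11))*(-155) = (0 + 5)*(-155) = 5*(-155) = -775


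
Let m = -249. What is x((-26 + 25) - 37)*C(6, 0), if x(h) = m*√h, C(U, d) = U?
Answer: -1494*I*√38 ≈ -9209.6*I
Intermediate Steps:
x(h) = -249*√h
x((-26 + 25) - 37)*C(6, 0) = -249*√((-26 + 25) - 37)*6 = -249*√(-1 - 37)*6 = -249*I*√38*6 = -1494*I*√38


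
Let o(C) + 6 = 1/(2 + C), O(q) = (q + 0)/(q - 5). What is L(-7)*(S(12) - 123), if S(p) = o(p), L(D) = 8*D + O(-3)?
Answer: 803225/112 ≈ 7171.6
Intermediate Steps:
O(q) = q/(-5 + q)
o(C) = -6 + 1/(2 + C)
L(D) = 3/8 + 8*D (L(D) = 8*D - 3/(-5 - 3) = 8*D - 3/(-8) = 8*D - 3*(-⅛) = 8*D + 3/8 = 3/8 + 8*D)
S(p) = (-11 - 6*p)/(2 + p)
L(-7)*(S(12) - 123) = (3/8 + 8*(-7))*((-11 - 6*12)/(2 + 12) - 123) = (3/8 - 56)*((-11 - 72)/14 - 123) = -445*((1/14)*(-83) - 123)/8 = -445*(-83/14 - 123)/8 = -445/8*(-1805/14) = 803225/112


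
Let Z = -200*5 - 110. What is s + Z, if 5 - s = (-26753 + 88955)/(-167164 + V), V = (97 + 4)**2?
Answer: -57793971/52321 ≈ -1104.6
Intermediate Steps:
V = 10201 (V = 101**2 = 10201)
Z = -1110 (Z = -1000 - 110 = -1110)
s = 282339/52321 (s = 5 - (-26753 + 88955)/(-167164 + 10201) = 5 - 62202/(-156963) = 5 - 62202*(-1)/156963 = 5 - 1*(-20734/52321) = 5 + 20734/52321 = 282339/52321 ≈ 5.3963)
s + Z = 282339/52321 - 1110 = -57793971/52321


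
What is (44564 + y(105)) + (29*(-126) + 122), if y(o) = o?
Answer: 41137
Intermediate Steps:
(44564 + y(105)) + (29*(-126) + 122) = (44564 + 105) + (29*(-126) + 122) = 44669 + (-3654 + 122) = 44669 - 3532 = 41137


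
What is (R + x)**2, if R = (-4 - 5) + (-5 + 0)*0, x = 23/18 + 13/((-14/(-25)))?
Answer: 952576/3969 ≈ 240.00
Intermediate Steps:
x = 1543/63 (x = 23*(1/18) + 13/((-14*(-1/25))) = 23/18 + 13/(14/25) = 23/18 + 13*(25/14) = 23/18 + 325/14 = 1543/63 ≈ 24.492)
R = -9 (R = -9 - 5*0 = -9 + 0 = -9)
(R + x)**2 = (-9 + 1543/63)**2 = (976/63)**2 = 952576/3969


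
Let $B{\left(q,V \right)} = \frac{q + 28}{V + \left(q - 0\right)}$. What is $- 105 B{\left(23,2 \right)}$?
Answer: $- \frac{1071}{5} \approx -214.2$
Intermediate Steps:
$B{\left(q,V \right)} = \frac{28 + q}{V + q}$ ($B{\left(q,V \right)} = \frac{28 + q}{V + \left(q + 0\right)} = \frac{28 + q}{V + q}$)
$- 105 B{\left(23,2 \right)} = - 105 \frac{28 + 23}{2 + 23} = - 105 \cdot \frac{1}{25} \cdot 51 = \left(-105\right) \frac{51}{25} = - \frac{1071}{5}$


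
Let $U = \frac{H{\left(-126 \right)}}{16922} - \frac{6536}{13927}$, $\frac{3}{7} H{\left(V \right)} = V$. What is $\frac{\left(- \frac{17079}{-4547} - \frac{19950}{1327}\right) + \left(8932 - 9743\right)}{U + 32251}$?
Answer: $- \frac{334466240787064}{13118082292012571} \approx -0.025497$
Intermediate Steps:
$H{\left(V \right)} = \frac{7 V}{3}$
$U = - \frac{3018335}{6201913}$ ($U = \frac{\frac{7}{3} \left(-126\right)}{16922} - \frac{6536}{13927} = \left(-294\right) \frac{1}{16922} - \frac{344}{733} = - \frac{147}{8461} - \frac{344}{733} = - \frac{3018335}{6201913} \approx -0.48668$)
$\frac{\left(- \frac{17079}{-4547} - \frac{19950}{1327}\right) + \left(8932 - 9743\right)}{U + 32251} = \frac{\left(- \frac{17079}{-4547} - \frac{19950}{1327}\right) + \left(8932 - 9743\right)}{- \frac{3018335}{6201913} + 32251} = \frac{\left(\left(-17079\right) \left(- \frac{1}{4547}\right) - \frac{19950}{1327}\right) + \left(8932 - 9743\right)}{\frac{200014877828}{6201913}} = \left(\left(\frac{17079}{4547} - \frac{19950}{1327}\right) - 811\right) \frac{6201913}{200014877828} = \left(- \frac{68048817}{6033869} - 811\right) \frac{6201913}{200014877828} = \left(- \frac{4961516576}{6033869}\right) \frac{6201913}{200014877828} = - \frac{334466240787064}{13118082292012571}$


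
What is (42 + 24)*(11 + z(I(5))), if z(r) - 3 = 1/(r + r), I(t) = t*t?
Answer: 23133/25 ≈ 925.32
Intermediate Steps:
I(t) = t²
z(r) = 3 + 1/(2*r) (z(r) = 3 + 1/(r + r) = 3 + 1/(2*r))
(42 + 24)*(11 + z(I(5))) = (42 + 24)*(11 + (3 + 1/(2*(5²)))) = 66*(11 + (3 + (½)/25)) = 66*(11 + (3 + (½)*(1/25))) = 66*(11 + (3 + 1/50)) = 66*(11 + 151/50) = 66*(701/50) = 23133/25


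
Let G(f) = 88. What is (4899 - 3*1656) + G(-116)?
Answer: 19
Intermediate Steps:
(4899 - 3*1656) + G(-116) = (4899 - 3*1656) + 88 = (4899 - 4968) + 88 = -69 + 88 = 19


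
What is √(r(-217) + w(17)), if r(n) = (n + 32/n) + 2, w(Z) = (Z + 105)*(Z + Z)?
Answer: √185194093/217 ≈ 62.712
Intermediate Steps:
w(Z) = 2*Z*(105 + Z) (w(Z) = (105 + Z)*(2*Z) = 2*Z*(105 + Z))
r(n) = 2 + n + 32/n
√(r(-217) + w(17)) = √((2 - 217 + 32/(-217)) + 2*17*(105 + 17)) = √((2 - 217 + 32*(-1/217)) + 2*17*122) = √((2 - 217 - 32/217) + 4148) = √(-46687/217 + 4148) = √(853429/217) = √185194093/217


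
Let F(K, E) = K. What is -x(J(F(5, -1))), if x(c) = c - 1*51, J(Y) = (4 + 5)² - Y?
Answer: -25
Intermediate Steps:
J(Y) = 81 - Y (J(Y) = 9² - Y = 81 - Y)
x(c) = -51 + c (x(c) = c - 51 = -51 + c)
-x(J(F(5, -1))) = -(-51 + (81 - 1*5)) = -(-51 + (81 - 5)) = -(-51 + 76) = -1*25 = -25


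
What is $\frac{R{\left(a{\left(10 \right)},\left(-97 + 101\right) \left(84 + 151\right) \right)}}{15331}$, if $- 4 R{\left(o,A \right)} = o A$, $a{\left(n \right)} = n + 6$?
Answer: $- \frac{3760}{15331} \approx -0.24525$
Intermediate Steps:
$a{\left(n \right)} = 6 + n$
$R{\left(o,A \right)} = - \frac{A o}{4}$ ($R{\left(o,A \right)} = - \frac{o A}{4} = - \frac{A o}{4}$)
$\frac{R{\left(a{\left(10 \right)},\left(-97 + 101\right) \left(84 + 151\right) \right)}}{15331} = \frac{\left(- \frac{1}{4}\right) \left(-97 + 101\right) \left(84 + 151\right) \left(6 + 10\right)}{15331} = \left(- \frac{1}{4}\right) 4 \cdot 235 \cdot 16 \cdot \frac{1}{15331} = \left(- \frac{1}{4}\right) 940 \cdot 16 \cdot \frac{1}{15331} = \left(-3760\right) \frac{1}{15331} = - \frac{3760}{15331}$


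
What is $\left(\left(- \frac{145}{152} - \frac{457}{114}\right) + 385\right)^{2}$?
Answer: $\frac{30031850209}{207936} \approx 1.4443 \cdot 10^{5}$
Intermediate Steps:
$\left(\left(- \frac{145}{152} - \frac{457}{114}\right) + 385\right)^{2} = \left(- \frac{2263}{456} + 385\right)^{2} = \left(\frac{173297}{456}\right)^{2} = \frac{30031850209}{207936}$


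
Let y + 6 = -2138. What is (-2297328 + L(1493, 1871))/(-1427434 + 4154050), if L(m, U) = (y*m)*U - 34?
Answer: -998558899/454436 ≈ -2197.4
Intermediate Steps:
y = -2144 (y = -6 - 2138 = -2144)
L(m, U) = -34 - 2144*U*m (L(m, U) = (-2144*m)*U - 34 = -2144*U*m - 34 = -34 - 2144*U*m)
(-2297328 + L(1493, 1871))/(-1427434 + 4154050) = (-2297328 + (-34 - 2144*1871*1493))/(-1427434 + 4154050) = (-2297328 + (-34 - 5989056032))/2726616 = (-2297328 - 5989056066)*(1/2726616) = -5991353394*1/2726616 = -998558899/454436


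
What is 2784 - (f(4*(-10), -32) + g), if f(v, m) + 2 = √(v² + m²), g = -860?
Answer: 3646 - 8*√41 ≈ 3594.8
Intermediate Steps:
f(v, m) = -2 + √(m² + v²) (f(v, m) = -2 + √(v² + m²) = -2 + √(m² + v²))
2784 - (f(4*(-10), -32) + g) = 2784 - ((-2 + √((-32)² + (4*(-10))²)) - 860) = 2784 - ((-2 + √(1024 + (-40)²)) - 860) = 2784 - ((-2 + √(1024 + 1600)) - 860) = 2784 - ((-2 + √2624) - 860) = 2784 - ((-2 + 8*√41) - 860) = 2784 - (-862 + 8*√41) = 2784 + (862 - 8*√41) = 3646 - 8*√41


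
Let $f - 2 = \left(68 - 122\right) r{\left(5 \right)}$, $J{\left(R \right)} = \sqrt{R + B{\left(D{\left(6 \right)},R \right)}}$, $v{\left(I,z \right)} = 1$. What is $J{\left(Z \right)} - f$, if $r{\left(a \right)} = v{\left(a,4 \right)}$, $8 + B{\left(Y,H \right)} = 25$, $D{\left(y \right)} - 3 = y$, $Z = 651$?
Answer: $52 + 2 \sqrt{167} \approx 77.846$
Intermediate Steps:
$D{\left(y \right)} = 3 + y$
$B{\left(Y,H \right)} = 17$ ($B{\left(Y,H \right)} = -8 + 25 = 17$)
$r{\left(a \right)} = 1$
$J{\left(R \right)} = \sqrt{17 + R}$ ($J{\left(R \right)} = \sqrt{R + 17} = \sqrt{17 + R}$)
$f = -52$ ($f = 2 + \left(68 - 122\right) 1 = 2 - 54 = -52$)
$J{\left(Z \right)} - f = \sqrt{17 + 651} - -52 = \sqrt{668} + 52 = 2 \sqrt{167} + 52 = 52 + 2 \sqrt{167}$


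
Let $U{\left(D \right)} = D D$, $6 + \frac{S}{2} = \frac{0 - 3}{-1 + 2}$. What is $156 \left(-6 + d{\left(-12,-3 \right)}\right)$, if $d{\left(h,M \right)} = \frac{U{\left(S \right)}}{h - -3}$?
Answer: $-6552$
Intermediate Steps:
$S = -18$ ($S = -12 + 2 \frac{0 - 3}{-1 + 2} = -12 + 2 \left(- \frac{3}{1}\right) = -12 + 2 \left(\left(-3\right) 1\right) = -12 + 2 \left(-3\right) = -12 - 6 = -18$)
$U{\left(D \right)} = D^{2}$
$d{\left(h,M \right)} = \frac{324}{3 + h}$ ($d{\left(h,M \right)} = \frac{\left(-18\right)^{2}}{h - -3} = \frac{324}{h + 3} = \frac{324}{3 + h}$)
$156 \left(-6 + d{\left(-12,-3 \right)}\right) = 156 \left(-6 + \frac{324}{3 - 12}\right) = 156 \left(-6 + \frac{324}{-9}\right) = 156 \left(-6 + 324 \left(- \frac{1}{9}\right)\right) = 156 \left(-6 - 36\right) = 156 \left(-42\right) = -6552$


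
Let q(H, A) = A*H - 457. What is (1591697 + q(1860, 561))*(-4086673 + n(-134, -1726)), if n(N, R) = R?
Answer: -10771704845300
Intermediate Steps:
q(H, A) = -457 + A*H
(1591697 + q(1860, 561))*(-4086673 + n(-134, -1726)) = (1591697 + (-457 + 561*1860))*(-4086673 - 1726) = (1591697 + (-457 + 1043460))*(-4088399) = (1591697 + 1043003)*(-4088399) = 2634700*(-4088399) = -10771704845300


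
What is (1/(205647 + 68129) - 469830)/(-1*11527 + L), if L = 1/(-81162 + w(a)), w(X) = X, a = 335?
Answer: 10396629749591333/255075136226080 ≈ 40.759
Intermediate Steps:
L = -1/80827 (L = 1/(-81162 + 335) = 1/(-80827) = -1/80827 ≈ -1.2372e-5)
(1/(205647 + 68129) - 469830)/(-1*11527 + L) = (1/(205647 + 68129) - 469830)/(-1*11527 - 1/80827) = (1/273776 - 469830)/(-11527 - 1/80827) = (1/273776 - 469830)/(-931692830/80827) = -128628178079/273776*(-80827/931692830) = 10396629749591333/255075136226080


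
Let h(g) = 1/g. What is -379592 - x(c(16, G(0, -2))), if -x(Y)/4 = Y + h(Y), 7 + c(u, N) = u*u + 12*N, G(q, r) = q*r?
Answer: -94270400/249 ≈ -3.7860e+5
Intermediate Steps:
h(g) = 1/g
c(u, N) = -7 + u**2 + 12*N (c(u, N) = -7 + (u*u + 12*N) = -7 + (u**2 + 12*N) = -7 + u**2 + 12*N)
x(Y) = -4*Y - 4/Y (x(Y) = -4*(Y + 1/Y) = -4*Y - 4/Y)
-379592 - x(c(16, G(0, -2))) = -379592 - (-4*(-7 + 16**2 + 12*(0*(-2))) - 4/(-7 + 16**2 + 12*(0*(-2)))) = -379592 - (-4*(-7 + 256 + 12*0) - 4/(-7 + 256 + 12*0)) = -379592 - (-4*(-7 + 256 + 0) - 4/(-7 + 256 + 0)) = -379592 - (-4*249 - 4/249) = -379592 - (-996 - 4*1/249) = -379592 - (-996 - 4/249) = -379592 - 1*(-248008/249) = -379592 + 248008/249 = -94270400/249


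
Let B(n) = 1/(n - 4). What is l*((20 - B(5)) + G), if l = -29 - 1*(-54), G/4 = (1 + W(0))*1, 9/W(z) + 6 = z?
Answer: 425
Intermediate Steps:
B(n) = 1/(-4 + n)
W(z) = 9/(-6 + z)
G = -2 (G = 4*((1 + 9/(-6 + 0))*1) = 4*((1 + 9/(-6))*1) = 4*((1 + 9*(-1/6))*1) = 4*((1 - 3/2)*1) = 4*(-1/2*1) = 4*(-1/2) = -2)
l = 25 (l = -29 + 54 = 25)
l*((20 - B(5)) + G) = 25*((20 - 1/(-4 + 5)) - 2) = 25*((20 - 1/1) - 2) = 25*((20 - 1*1) - 2) = 25*((20 - 1) - 2) = 25*(19 - 2) = 25*17 = 425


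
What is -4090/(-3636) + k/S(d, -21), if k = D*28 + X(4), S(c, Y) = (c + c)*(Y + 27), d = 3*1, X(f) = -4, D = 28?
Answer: 41435/1818 ≈ 22.792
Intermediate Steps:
d = 3
S(c, Y) = 2*c*(27 + Y) (S(c, Y) = (2*c)*(27 + Y) = 2*c*(27 + Y))
k = 780 (k = 28*28 - 4 = 784 - 4 = 780)
-4090/(-3636) + k/S(d, -21) = -4090/(-3636) + 780/((2*3*(27 - 21))) = -4090*(-1/3636) + 780/((2*3*6)) = 2045/1818 + 780/36 = 2045/1818 + 780*(1/36) = 2045/1818 + 65/3 = 41435/1818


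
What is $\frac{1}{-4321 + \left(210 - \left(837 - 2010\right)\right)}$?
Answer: $- \frac{1}{2938} \approx -0.00034037$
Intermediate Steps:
$\frac{1}{-4321 + \left(210 - \left(837 - 2010\right)\right)} = \frac{1}{-4321 + \left(210 - -1173\right)} = \frac{1}{-4321 + \left(210 + 1173\right)} = \frac{1}{-4321 + 1383} = \frac{1}{-2938} = - \frac{1}{2938}$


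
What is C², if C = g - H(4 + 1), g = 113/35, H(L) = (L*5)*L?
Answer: 18164644/1225 ≈ 14828.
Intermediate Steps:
H(L) = 5*L² (H(L) = (5*L)*L = 5*L²)
g = 113/35 (g = 113*(1/35) = 113/35 ≈ 3.2286)
C = -4262/35 (C = 113/35 - 5*(4 + 1)² = 113/35 - 5*5² = 113/35 - 5*25 = 113/35 - 1*125 = 113/35 - 125 = -4262/35 ≈ -121.77)
C² = (-4262/35)² = 18164644/1225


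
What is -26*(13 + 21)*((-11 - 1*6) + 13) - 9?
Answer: 3527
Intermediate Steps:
-26*(13 + 21)*((-11 - 1*6) + 13) - 9 = -884*((-11 - 6) + 13) - 9 = -884*(-17 + 13) - 9 = -884*(-4) - 9 = -26*(-136) - 9 = 3536 - 9 = 3527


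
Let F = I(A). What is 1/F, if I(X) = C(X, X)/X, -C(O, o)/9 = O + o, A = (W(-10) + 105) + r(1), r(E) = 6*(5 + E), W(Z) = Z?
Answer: -1/18 ≈ -0.055556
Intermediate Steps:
r(E) = 30 + 6*E
A = 131 (A = (-10 + 105) + (30 + 6*1) = 95 + (30 + 6) = 95 + 36 = 131)
C(O, o) = -9*O - 9*o (C(O, o) = -9*(O + o) = -9*O - 9*o)
I(X) = -18 (I(X) = (-9*X - 9*X)/X = (-18*X)/X = -18)
F = -18
1/F = 1/(-18) = -1/18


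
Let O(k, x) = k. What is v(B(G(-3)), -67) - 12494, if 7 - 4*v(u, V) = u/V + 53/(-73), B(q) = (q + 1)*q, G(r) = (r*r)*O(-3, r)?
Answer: -122171791/9782 ≈ -12489.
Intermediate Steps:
G(r) = -3*r² (G(r) = (r*r)*(-3) = r²*(-3) = -3*r²)
B(q) = q*(1 + q) (B(q) = (1 + q)*q = q*(1 + q))
v(u, V) = 141/73 - u/(4*V) (v(u, V) = 7/4 - (u/V + 53/(-73))/4 = 7/4 - (u/V + 53*(-1/73))/4 = 7/4 - (u/V - 53/73)/4 = 7/4 - (-53/73 + u/V)/4 = 7/4 + (53/292 - u/(4*V)) = 141/73 - u/(4*V))
v(B(G(-3)), -67) - 12494 = (141/73 - ¼*(-3*(-3)²)*(1 - 3*(-3)²)/(-67)) - 12494 = (141/73 - ¼*(-3*9)*(1 - 3*9)*(-1/67)) - 12494 = (141/73 - ¼*(-27*(1 - 27))*(-1/67)) - 12494 = (141/73 - ¼*(-27*(-26))*(-1/67)) - 12494 = (141/73 - ¼*702*(-1/67)) - 12494 = (141/73 + 351/134) - 12494 = 44517/9782 - 12494 = -122171791/9782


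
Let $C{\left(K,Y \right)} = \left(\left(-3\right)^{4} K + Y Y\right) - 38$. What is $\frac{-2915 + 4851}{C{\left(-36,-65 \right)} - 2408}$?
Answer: $- \frac{1936}{1137} \approx -1.7027$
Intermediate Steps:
$C{\left(K,Y \right)} = -38 + Y^{2} + 81 K$ ($C{\left(K,Y \right)} = \left(81 K + Y^{2}\right) - 38 = \left(Y^{2} + 81 K\right) - 38 = -38 + Y^{2} + 81 K$)
$\frac{-2915 + 4851}{C{\left(-36,-65 \right)} - 2408} = \frac{-2915 + 4851}{\left(-38 + \left(-65\right)^{2} + 81 \left(-36\right)\right) - 2408} = \frac{1936}{\left(-38 + 4225 - 2916\right) - 2408} = \frac{1936}{1271 - 2408} = \frac{1936}{-1137} = 1936 \left(- \frac{1}{1137}\right) = - \frac{1936}{1137}$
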